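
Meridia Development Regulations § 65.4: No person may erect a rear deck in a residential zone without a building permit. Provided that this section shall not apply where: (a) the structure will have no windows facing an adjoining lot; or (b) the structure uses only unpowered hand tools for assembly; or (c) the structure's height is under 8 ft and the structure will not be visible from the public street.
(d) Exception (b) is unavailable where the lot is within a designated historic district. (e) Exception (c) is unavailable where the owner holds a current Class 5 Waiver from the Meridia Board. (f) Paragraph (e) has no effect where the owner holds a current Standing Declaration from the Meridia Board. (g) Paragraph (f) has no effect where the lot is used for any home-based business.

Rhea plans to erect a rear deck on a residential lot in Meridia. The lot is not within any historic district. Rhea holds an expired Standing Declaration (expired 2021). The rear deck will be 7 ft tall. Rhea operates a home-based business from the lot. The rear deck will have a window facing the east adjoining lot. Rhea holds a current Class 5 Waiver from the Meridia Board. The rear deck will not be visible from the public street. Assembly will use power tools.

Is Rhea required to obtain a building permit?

Exception (a) fails — a window faces an adjoining lot.
Exception (b) does not apply: assembly uses power tools.
All of (c)'s requirements are met (the structure's height is 7 ft, under the 8 ft limit; the structure will not be visible from the street). Turning to paragraphs (e)–(g): (e) operates — a current Class 5 Waiver is held. (f), which would lift (e), does not operate here — there is no Standing Declaration in force. So (c) is unavailable.
Every exception is unavailable, so the rule governs.

Yes — Rhea must obtain a building permit.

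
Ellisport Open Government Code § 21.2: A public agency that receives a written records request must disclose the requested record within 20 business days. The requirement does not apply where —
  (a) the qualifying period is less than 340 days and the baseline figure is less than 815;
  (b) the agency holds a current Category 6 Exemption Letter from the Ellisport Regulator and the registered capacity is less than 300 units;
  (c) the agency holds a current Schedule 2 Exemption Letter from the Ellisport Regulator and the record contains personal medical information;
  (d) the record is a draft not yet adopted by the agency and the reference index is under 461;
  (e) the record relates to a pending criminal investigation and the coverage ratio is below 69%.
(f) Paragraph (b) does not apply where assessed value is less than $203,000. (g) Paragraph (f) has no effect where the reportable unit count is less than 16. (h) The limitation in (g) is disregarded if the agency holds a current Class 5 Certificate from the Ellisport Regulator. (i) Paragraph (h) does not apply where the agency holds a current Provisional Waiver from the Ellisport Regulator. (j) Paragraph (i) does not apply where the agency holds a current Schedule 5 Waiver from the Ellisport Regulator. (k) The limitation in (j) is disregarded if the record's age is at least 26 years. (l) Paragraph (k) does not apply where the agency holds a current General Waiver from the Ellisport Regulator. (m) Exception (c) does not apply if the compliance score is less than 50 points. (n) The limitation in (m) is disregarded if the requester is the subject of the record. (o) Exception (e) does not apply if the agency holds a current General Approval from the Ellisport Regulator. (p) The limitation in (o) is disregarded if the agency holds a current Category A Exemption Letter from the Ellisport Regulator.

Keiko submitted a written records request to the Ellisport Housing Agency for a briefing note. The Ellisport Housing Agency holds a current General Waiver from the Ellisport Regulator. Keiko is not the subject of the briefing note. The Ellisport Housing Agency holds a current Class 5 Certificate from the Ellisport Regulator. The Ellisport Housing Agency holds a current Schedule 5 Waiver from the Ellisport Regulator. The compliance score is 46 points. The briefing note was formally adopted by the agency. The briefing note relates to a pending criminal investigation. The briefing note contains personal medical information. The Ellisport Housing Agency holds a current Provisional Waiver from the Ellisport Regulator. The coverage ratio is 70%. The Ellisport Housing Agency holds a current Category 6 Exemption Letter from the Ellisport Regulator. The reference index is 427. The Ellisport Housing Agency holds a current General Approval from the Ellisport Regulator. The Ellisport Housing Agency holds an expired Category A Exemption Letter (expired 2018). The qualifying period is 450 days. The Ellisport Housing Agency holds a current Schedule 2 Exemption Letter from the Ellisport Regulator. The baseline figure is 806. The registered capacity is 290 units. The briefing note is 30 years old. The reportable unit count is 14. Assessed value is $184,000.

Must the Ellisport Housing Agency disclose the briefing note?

Yes — the Ellisport Housing Agency must disclose the briefing note.

Exception (a) requires that the qualifying period is less than 340 days; but the qualifying period is 450 days, not less than 340 days, so (a) is unavailable.
Exception (b) is satisfied on its face — a current Category 6 Exemption Letter is held; the registered capacity is 290 units, less than the 300 units limit. But applying paragraphs (f)–(l): (f) operates against (b): assessed value is $184,000, less than the $203,000 limit. (g) applies (the reportable unit count is 14, less than the 16 limit), but is set aside by (h): (h) is triggered — a current Class 5 Certificate is held. (i) would limit (h) — a current Provisional Waiver is held — but (j) sets (i) aside: (j) applies — a current Schedule 5 Waiver is held. (k) would limit (j) — the record's age is 30 years, meeting the 26 years threshold — but (l) sets (k) aside: (l) operates against (k): a current General Waiver is held. (b) is therefore removed.
All of (c)'s requirements are met (a current Schedule 2 Exemption Letter is held; the briefing note contains personal medical information). However, paragraphs (m)–(n) must be considered: (m) operates against (c): the compliance score is 46 points, less than the 50 points limit. (n), which would lift (m), is not engaged — Keiko is not the subject of the briefing note. So (c) is unavailable.
Exception (d) requires that the record is a draft not yet adopted by the agency; but the briefing note has been formally adopted, so (d) is unavailable.
Exception (e) does not apply: the coverage ratio is 70%, not below 69%.
No exception displaces § 21.2.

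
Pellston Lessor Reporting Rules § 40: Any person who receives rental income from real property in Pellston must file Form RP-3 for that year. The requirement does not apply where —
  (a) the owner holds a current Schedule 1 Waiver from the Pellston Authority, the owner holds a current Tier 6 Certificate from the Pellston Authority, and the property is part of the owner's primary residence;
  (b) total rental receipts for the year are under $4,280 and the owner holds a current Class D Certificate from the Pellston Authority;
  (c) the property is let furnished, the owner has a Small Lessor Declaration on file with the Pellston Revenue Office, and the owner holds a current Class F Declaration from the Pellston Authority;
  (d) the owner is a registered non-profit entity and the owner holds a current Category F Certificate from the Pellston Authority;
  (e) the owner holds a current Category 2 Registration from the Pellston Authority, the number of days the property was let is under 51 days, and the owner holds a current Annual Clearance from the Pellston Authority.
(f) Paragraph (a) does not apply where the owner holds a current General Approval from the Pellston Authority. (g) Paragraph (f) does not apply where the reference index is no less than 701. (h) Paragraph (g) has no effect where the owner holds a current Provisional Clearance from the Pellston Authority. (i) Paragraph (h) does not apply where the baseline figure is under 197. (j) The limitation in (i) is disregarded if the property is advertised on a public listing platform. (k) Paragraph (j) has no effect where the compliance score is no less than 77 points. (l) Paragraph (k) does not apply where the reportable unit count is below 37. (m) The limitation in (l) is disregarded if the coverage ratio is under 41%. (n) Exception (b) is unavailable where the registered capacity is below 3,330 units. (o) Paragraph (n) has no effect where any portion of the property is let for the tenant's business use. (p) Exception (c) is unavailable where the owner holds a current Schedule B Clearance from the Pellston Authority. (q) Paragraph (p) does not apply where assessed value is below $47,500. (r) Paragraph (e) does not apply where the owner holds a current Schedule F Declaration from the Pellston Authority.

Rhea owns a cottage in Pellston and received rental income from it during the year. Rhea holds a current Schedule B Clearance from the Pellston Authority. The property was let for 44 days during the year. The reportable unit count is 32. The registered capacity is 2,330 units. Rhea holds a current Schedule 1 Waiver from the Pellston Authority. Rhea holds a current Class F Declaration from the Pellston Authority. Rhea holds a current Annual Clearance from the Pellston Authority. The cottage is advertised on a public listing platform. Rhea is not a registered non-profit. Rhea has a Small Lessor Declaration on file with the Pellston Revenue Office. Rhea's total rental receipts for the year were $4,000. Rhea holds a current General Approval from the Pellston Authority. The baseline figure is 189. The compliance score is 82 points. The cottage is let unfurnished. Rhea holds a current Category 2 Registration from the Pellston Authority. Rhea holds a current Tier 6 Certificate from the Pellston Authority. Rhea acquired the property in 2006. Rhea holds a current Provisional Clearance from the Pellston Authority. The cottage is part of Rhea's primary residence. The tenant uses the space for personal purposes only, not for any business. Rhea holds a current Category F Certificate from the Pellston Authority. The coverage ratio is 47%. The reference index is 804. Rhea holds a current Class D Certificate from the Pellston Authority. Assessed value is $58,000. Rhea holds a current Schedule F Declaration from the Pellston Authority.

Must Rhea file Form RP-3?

Yes — Rhea must file Form RP-3.

Exception (a) is satisfied on its face — a current Schedule 1 Waiver is held; a current Tier 6 Certificate is held; the cottage is part of the primary residence. However, paragraphs (f)–(m) must be considered: (f) operates against (a): a current General Approval is held. (g) is engaged (the reference index is 804, meeting the 701 threshold), but is set aside by (h): (h) operates against (g): a current Provisional Clearance is held. (i) operates (the baseline figure is 189, under the 197 limit), but is overridden by (j): (j) is engaged — the property is publicly advertised. (k) would limit (j) — the compliance score is 82 points, meeting the 77 points threshold — but (l) sets (k) aside: (l) operates against (k): the reportable unit count is 32, below the 37 limit. (m), which would lift (l), is not triggered — the coverage ratio is 47%, not under 41%. (a) is therefore removed.
Exception (b): total rental receipts for the year are $4,000, under the $4,280 limit; a current Class D Certificate is held — every condition holds. But: (n) is triggered — the registered capacity is 2,330 units, below the 3,330 units limit. (o), which would lift (n), is inapplicable — the space is used for personal purposes only. Exception (b) does not apply.
Exception (c) does not apply: the property is let unfurnished.
Exception (d) does not apply: Rhea is not a registered non-profit.
Exception (e)'s conditions are all satisfied: a current Category 2 Registration is held; the number of days the property was let is 44 days, under the 51 days limit; a current Annual Clearance is held. But applying paragraph (r): (r) is triggered — a current Schedule F Declaration is held. Exception (e) does not apply.
Every exception is unavailable, so the rule governs.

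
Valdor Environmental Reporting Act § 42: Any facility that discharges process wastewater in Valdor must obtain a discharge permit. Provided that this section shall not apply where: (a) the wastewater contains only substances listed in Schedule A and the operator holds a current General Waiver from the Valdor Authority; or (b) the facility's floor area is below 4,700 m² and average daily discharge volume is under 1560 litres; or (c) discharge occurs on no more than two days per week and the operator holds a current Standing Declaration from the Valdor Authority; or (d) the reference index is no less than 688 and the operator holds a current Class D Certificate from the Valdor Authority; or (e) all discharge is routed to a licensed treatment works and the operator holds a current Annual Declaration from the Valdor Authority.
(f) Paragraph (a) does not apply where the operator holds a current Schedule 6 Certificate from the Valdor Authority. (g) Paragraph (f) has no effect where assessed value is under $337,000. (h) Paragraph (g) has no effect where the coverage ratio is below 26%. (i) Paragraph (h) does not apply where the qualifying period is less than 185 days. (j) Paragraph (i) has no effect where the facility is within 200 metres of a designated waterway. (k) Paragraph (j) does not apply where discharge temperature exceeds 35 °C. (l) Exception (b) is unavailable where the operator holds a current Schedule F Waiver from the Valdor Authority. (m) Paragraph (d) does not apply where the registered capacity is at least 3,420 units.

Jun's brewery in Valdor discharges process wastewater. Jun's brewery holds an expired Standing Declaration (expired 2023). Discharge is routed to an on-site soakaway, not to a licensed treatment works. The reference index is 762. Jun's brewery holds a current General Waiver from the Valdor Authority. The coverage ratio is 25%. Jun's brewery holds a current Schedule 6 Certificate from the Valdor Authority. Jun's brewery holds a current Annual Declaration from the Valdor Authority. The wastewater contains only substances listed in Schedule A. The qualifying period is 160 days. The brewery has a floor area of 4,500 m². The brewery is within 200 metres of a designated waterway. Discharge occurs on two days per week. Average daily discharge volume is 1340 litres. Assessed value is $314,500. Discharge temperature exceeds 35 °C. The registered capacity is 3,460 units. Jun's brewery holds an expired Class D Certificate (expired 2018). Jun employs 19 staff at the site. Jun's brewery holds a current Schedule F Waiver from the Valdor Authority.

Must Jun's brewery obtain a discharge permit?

No — exception (a) applies; Jun's brewery is not required to obtain a discharge permit.

Exception (a) is satisfied on its face — the wastewater is Schedule-A-only; a current General Waiver is held. Under paragraphs (f)–(k): (f) would limit (a) — a current Schedule 6 Certificate is held — but (g) sets (f) aside: (g) operates against (f): assessed value is $314,500, under the $337,000 limit. (h) would limit (g) — the coverage ratio is 25%, below the 26% limit — but (i) sets (h) aside: (i) operates — the qualifying period is 160 days, less than the 185 days limit. (j) would limit (i) — the brewery is within 200 m of a designated waterway — but (k) sets (j) aside: (k) is engaged — discharge temperature exceeds 35 °C. Exception (a) stands.
Exception (b)'s conditions are all satisfied: the facility's floor area is 4,500 m², below the 4,700 m² limit; average daily discharge volume is 1340 litres, under the 1560 litres limit. Turning to paragraph (l): (l) operates — a current Schedule F Waiver is held. So (b) is unavailable.
Exception (c) requires that the operator holds a current Standing Declaration from the Valdor Authority; but no current Standing Declaration is held, so (c) is unavailable.
Exception (d) does not apply: no current Class D Certificate is held.
Exception (e) fails — discharge is not routed to a licensed treatment works.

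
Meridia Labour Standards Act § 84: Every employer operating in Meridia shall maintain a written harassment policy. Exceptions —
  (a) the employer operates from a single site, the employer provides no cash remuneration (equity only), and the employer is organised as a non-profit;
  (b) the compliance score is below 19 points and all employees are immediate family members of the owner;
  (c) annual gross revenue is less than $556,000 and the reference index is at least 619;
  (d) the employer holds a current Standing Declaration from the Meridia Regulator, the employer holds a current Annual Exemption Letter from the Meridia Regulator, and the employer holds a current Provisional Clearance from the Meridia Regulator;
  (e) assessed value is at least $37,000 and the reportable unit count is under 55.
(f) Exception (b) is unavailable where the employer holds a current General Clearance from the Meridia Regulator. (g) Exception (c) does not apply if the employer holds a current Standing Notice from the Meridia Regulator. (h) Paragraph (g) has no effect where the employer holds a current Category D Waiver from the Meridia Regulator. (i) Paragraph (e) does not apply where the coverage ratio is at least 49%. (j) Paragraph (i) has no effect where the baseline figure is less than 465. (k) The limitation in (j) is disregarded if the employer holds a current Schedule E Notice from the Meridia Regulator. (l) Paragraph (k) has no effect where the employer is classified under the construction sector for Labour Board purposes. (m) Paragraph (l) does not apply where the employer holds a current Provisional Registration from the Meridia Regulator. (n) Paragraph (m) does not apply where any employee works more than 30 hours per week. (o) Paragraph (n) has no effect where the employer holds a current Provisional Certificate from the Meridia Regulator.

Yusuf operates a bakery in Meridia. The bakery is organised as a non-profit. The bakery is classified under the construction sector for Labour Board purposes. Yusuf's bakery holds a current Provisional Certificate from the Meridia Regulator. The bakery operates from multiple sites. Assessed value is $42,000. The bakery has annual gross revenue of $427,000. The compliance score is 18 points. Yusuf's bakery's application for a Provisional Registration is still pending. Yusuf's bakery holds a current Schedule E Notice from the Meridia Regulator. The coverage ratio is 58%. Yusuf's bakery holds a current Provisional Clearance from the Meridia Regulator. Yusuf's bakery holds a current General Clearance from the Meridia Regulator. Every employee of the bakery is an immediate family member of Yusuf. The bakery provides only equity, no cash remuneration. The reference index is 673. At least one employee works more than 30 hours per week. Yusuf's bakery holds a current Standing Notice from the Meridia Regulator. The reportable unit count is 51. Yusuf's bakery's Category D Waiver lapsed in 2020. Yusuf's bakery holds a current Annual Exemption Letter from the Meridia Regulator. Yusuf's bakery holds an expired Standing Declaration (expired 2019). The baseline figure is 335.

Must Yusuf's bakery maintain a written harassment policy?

Exception (a) requires that the employer operates from a single site; but the employer operates from multiple sites, so (a) is unavailable.
All of (b)'s requirements are met (the compliance score is 18 points, below the 19 points limit; every employee is an immediate family member). But: (f) operates against (b): a current General Clearance is held. (b) is therefore removed.
Exception (c) is satisfied on its face — annual gross revenue is $427,000, less than the $556,000 limit; the reference index is 673, meeting the 619 threshold. But: (g) operates — a current Standing Notice is held. (h) does not operate here (no current Category D Waiver is held), so (g) stands. So (c) is unavailable.
Exception (d) fails — there is no Standing Declaration in force.
Exception (e): assessed value is $42,000, meeting the $37,000 threshold; the reportable unit count is 51, under the 55 limit — every condition holds. Considering the limiting provisions: (i) is triggered (the coverage ratio is 58%, meeting the 49% threshold), but yields to (j): (j) operates against (i): the baseline figure is 335, less than the 465 limit. (k) operates (a current Schedule E Notice is held), but is overridden by (l): (l) operates against (k): the bakery is classified under the construction sector. (m) is not triggered (there is no Provisional Registration in force), so (l) stands. (e) remains available.

No — exception (e) applies; Yusuf's bakery is not required to maintain a written harassment policy.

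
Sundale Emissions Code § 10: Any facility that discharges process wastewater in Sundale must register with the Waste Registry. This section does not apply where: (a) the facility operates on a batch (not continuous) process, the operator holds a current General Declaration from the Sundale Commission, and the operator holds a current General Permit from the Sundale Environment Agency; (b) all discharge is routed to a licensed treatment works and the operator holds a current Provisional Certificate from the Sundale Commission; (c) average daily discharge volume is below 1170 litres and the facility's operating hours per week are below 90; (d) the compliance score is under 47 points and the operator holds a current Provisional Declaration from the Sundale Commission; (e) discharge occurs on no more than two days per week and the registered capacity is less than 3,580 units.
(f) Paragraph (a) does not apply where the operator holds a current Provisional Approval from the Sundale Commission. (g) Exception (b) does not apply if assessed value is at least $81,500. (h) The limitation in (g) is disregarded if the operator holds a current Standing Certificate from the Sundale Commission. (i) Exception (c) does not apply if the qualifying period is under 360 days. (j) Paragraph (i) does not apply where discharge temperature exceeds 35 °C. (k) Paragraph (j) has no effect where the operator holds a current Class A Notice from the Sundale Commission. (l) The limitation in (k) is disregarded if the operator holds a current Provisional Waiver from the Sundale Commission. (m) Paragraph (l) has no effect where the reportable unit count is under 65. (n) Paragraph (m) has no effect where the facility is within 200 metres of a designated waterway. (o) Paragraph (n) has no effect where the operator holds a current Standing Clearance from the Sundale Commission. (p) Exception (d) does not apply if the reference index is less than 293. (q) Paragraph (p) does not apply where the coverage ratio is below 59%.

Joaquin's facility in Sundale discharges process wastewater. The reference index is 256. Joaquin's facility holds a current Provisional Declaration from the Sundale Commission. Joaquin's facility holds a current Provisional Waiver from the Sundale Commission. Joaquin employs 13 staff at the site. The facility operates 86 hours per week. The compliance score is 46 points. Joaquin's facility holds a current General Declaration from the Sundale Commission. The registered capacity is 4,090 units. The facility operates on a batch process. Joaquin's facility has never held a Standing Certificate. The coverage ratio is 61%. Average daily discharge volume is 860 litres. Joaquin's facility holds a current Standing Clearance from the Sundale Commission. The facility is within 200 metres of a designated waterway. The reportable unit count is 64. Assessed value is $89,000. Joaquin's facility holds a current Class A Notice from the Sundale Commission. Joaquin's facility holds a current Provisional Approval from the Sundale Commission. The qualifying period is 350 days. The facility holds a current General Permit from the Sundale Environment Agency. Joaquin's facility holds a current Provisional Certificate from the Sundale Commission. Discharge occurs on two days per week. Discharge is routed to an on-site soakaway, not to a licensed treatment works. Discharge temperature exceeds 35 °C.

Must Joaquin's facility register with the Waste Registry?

Exception (a): the facility operates on a batch process; a current General Declaration is held; a current General Permit is held — every condition holds. However, paragraph (f) must be considered: (f) operates against (a): a current Provisional Approval is held. (a) is therefore removed.
Exception (b) requires that all discharge is routed to a licensed treatment works; but discharge is not routed to a licensed treatment works, so (b) is unavailable.
Exception (c) is satisfied on its face — average daily discharge volume is 860 litres, below the 1170 litres limit; the facility's operating hours per week are 86, below the 90 limit. But applying paragraphs (i)–(o): (i) is engaged — the qualifying period is 350 days, under the 360 days limit. (j) would limit (i) — discharge temperature exceeds 35 °C — but (k) sets (j) aside: (k) operates against (j): a current Class A Notice is held. (l) is triggered (a current Provisional Waiver is held), but yields to (m): (m) operates against (l): the reportable unit count is 64, under the 65 limit. (n) would limit (m) — the facility is within 200 m of a designated waterway — but (o) sets (n) aside: (o) operates against (n): a current Standing Clearance is held. (c) is therefore removed.
Exception (d)'s conditions are all satisfied: the compliance score is 46 points, under the 47 points limit; a current Provisional Declaration is held. But: (p) is triggered — the reference index is 256, less than the 293 limit. (q), which would lift (p), is not triggered — the coverage ratio is 61%, not below 59%. So (d) is unavailable.
Exception (e) fails — the registered capacity is 4,090 units, not less than 3,580 units.
None of the exceptions is available; § 10 applies in full.

Yes — Joaquin's facility must register with the Waste Registry.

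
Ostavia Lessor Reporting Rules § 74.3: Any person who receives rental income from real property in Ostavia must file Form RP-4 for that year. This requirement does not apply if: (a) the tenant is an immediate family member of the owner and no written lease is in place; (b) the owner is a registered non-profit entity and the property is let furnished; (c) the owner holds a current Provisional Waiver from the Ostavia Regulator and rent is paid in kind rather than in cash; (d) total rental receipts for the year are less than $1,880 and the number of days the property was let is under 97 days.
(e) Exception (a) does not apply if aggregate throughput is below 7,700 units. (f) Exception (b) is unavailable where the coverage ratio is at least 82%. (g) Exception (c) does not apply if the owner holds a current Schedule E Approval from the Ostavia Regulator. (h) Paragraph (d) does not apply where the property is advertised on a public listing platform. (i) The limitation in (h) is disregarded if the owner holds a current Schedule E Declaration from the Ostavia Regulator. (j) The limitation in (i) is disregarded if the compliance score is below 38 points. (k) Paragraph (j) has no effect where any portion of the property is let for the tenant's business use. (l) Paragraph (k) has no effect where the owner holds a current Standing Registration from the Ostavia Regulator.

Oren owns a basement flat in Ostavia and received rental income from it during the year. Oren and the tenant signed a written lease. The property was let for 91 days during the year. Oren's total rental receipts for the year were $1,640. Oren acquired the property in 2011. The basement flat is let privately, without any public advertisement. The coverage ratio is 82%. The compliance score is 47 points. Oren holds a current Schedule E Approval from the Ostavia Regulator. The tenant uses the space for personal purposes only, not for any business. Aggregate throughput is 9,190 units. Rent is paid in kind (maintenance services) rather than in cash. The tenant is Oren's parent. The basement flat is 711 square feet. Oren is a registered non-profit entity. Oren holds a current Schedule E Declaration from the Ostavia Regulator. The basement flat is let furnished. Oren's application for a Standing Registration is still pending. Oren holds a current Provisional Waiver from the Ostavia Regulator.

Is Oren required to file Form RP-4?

Exception (a) fails — a written lease is in place.
Exception (b)'s conditions are all satisfied: Oren is a registered non-profit; the property is let furnished. Turning to paragraph (f): (f) operates — the coverage ratio is 82%, meeting the 82% threshold. So (b) is unavailable.
Exception (c)'s conditions are all satisfied: a current Provisional Waiver is held; rent is paid in kind. But: (g) operates against (c): a current Schedule E Approval is held. (c) is therefore removed.
Exception (d) is satisfied on its face — total rental receipts for the year are $1,640, less than the $1,880 limit; the number of days the property was let is 91 days, under the 97 days limit. Applying paragraphs (h)–(l): (h), which would limit (d), is not engaged: the property is let privately without advertisement. So (d) applies.

No — exception (d) applies; Oren is not required to file Form RP-4.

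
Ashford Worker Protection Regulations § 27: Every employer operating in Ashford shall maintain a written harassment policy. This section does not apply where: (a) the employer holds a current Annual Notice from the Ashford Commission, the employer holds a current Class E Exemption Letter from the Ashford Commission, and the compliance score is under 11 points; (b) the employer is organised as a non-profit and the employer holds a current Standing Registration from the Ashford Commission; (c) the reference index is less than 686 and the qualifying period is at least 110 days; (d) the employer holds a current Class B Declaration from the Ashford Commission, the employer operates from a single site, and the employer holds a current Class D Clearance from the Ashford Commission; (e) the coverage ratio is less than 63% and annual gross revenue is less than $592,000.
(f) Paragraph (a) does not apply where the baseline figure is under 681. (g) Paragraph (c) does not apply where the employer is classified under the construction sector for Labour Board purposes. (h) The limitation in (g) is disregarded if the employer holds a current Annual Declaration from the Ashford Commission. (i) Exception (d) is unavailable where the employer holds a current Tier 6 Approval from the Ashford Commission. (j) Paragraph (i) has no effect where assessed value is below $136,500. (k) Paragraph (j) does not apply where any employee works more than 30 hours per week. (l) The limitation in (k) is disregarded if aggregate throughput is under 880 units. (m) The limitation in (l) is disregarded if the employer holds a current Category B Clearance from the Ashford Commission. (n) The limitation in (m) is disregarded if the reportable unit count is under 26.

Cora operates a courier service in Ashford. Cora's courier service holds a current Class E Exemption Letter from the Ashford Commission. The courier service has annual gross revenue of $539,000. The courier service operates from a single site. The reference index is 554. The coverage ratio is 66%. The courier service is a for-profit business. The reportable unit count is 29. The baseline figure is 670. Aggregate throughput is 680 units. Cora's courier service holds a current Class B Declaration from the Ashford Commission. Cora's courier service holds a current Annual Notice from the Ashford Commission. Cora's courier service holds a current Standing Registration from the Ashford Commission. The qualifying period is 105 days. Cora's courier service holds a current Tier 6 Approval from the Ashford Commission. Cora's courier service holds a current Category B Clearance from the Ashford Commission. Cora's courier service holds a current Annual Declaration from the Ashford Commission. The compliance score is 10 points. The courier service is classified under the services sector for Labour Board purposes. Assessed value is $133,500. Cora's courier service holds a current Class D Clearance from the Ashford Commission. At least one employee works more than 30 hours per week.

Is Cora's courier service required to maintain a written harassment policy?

Exception (a) is satisfied on its face — a current Annual Notice is held; a current Class E Exemption Letter is held; the compliance score is 10 points, under the 11 points limit. But: (f) operates against (a): the baseline figure is 670, under the 681 limit. So (a) is unavailable.
Exception (b) requires that the employer is organised as a non-profit; but the employer is for-profit, so (b) is unavailable.
Exception (c) does not apply: the qualifying period is 105 days, short of 110 days.
Exception (d) is satisfied on its face — a current Class B Declaration is held; the employer operates from a single site; a current Class D Clearance is held. However, paragraphs (i)–(n) must be considered: (i) is engaged — a current Tier 6 Approval is held. (j) would limit (i) — assessed value is $133,500, below the $136,500 limit — but (k) sets (j) aside: (k) operates against (j): at least one employee exceeds 30 hours/week. (l) applies (aggregate throughput is 680 units, under the 880 units limit), but yields to (m): (m) is engaged — a current Category B Clearance is held. (n) is not engaged (the reportable unit count is 29, not under 26), so (m) stands. So (d) is unavailable.
Exception (e) does not apply: the coverage ratio is 66%, not less than 63%.
No exception displaces § 27.

Yes — Cora's courier service must maintain a written harassment policy.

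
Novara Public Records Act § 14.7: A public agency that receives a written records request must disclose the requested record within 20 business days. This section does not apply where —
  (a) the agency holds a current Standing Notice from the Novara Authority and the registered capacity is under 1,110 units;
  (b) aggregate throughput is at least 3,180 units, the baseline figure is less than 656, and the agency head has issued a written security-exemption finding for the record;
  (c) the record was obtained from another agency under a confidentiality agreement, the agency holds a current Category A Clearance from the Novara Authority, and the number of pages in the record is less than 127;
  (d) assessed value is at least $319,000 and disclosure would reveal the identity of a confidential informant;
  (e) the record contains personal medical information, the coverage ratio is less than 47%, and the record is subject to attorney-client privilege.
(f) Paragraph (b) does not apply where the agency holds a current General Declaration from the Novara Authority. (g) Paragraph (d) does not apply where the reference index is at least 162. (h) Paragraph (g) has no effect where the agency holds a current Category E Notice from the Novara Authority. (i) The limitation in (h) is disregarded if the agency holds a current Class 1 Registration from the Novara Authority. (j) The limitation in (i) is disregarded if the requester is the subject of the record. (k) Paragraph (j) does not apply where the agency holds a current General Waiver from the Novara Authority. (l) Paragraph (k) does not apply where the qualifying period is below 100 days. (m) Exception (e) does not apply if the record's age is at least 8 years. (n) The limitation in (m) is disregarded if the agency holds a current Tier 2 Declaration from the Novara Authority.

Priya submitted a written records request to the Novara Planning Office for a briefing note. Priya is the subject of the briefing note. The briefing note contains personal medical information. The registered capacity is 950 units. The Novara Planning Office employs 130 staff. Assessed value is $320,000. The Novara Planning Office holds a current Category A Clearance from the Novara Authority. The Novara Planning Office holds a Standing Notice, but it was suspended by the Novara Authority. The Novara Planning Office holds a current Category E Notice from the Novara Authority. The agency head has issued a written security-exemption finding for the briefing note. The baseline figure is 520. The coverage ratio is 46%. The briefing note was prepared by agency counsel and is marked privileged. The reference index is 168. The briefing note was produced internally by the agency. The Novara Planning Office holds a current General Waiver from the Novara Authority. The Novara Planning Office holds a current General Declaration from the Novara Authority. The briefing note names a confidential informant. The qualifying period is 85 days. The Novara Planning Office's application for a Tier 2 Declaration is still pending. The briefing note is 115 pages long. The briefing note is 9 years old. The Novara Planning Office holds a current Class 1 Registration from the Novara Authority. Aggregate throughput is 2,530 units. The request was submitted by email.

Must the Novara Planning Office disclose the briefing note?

No — exception (d) applies; the Novara Planning Office is not required to disclose the briefing note.

Exception (a) fails — there is no Standing Notice in force.
Exception (b) fails — aggregate throughput is 2,530 units, short of 3,180 units.
Exception (c) fails — the briefing note was produced internally.
Exception (d) is satisfied on its face — assessed value is $320,000, meeting the $319,000 threshold; the briefing note names a confidential informant. Considering the limiting provisions: (g) is triggered (the reference index is 168, meeting the 162 threshold), but is overridden by (h): (h) applies — a current Category E Notice is held. (i) operates (a current Class 1 Registration is held), but is itself disapplied by (j): (j) operates — Priya is the subject of the briefing note. (k) is engaged (a current General Waiver is held), but is set aside by (l): (l) operates — the qualifying period is 85 days, below the 100 days limit. Exception (d) stands.
Exception (e) is satisfied on its face — the briefing note contains personal medical information; the coverage ratio is 46%, less than the 47% limit; the briefing note is privileged. However, paragraphs (m)–(n) must be considered: (m) operates — the record's age is 9 years, meeting the 8 years threshold. (n) is inapplicable (there is no Tier 2 Declaration in force), so (m) stands. Exception (e) does not apply.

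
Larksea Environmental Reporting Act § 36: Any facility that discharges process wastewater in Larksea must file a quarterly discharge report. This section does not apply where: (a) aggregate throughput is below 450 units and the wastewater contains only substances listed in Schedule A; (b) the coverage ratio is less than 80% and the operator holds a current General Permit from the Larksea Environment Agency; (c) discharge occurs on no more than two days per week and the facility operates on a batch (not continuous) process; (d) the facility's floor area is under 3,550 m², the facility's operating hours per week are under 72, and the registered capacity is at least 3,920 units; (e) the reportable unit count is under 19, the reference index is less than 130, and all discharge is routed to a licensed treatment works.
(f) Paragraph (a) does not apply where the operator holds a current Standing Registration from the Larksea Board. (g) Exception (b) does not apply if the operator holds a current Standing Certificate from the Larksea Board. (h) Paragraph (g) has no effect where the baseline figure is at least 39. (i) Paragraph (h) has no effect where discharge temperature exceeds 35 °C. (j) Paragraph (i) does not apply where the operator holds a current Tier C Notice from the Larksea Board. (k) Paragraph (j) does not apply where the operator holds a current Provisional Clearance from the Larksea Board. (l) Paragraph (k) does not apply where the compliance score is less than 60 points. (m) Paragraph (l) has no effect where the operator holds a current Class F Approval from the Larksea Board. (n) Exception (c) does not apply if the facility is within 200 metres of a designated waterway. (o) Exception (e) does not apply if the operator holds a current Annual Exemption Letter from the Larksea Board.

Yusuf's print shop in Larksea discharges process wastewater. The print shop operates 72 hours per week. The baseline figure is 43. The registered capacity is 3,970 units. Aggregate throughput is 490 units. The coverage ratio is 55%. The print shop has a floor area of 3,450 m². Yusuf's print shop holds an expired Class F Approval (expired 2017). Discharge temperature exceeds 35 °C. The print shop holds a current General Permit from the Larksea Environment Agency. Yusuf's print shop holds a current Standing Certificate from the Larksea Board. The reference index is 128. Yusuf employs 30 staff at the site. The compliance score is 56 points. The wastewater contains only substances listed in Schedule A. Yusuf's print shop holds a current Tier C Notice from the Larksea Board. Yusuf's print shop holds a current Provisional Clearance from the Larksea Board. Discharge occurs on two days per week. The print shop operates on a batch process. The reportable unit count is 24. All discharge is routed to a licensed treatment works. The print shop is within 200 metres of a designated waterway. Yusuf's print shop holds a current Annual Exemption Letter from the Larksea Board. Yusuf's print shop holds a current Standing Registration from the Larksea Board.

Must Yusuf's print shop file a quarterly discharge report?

Exception (a) does not apply: aggregate throughput is 490 units, not below 450 units.
Exception (b)'s conditions are all satisfied: the coverage ratio is 55%, less than the 80% limit; a current General Permit is held. Under paragraphs (g)–(m): (g) would limit (b) — a current Standing Certificate is held — but (h) sets (g) aside: (h) operates against (g): the baseline figure is 43, meeting the 39 threshold. (i) is triggered (discharge temperature exceeds 35 °C), but is set aside by (j): (j) operates against (i): a current Tier C Notice is held. (k) operates (a current Provisional Clearance is held), but is set aside by (l): (l) operates against (k): the compliance score is 56 points, less than the 60 points limit. (m), which would lift (l), is not triggered — the Class F Approval is not current. (b) remains available.
All of (c)'s requirements are met (discharge occurs on no more than two days per week; the facility operates on a batch process). However, paragraph (n) must be considered: (n) is triggered — the print shop is within 200 m of a designated waterway. Exception (c) does not apply.
Exception (d) fails — the facility's operating hours per week are 72, not under 72.
Exception (e) does not apply: the reportable unit count is 24, not under 19.

No — exception (b) applies; Yusuf's print shop is not required to file a quarterly discharge report.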